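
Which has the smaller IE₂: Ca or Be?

Ca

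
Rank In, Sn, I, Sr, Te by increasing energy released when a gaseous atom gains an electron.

Sr is in period 5, group 2; In is in period 5, group 13; Sn is in period 5, group 14; Te is in period 5, group 16; I is in period 5, group 17.
EA tends to increase across a period and decrease down a group, though the pattern is less regular than for IE or radius.
All lie in period 5, so electron affinity increases left to right.
So from lowest to highest: Sr < In < Sn < Te < I.

Sr, In, Sn, Te, I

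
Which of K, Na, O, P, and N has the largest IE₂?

The second ionization energy removes an electron from the +1 ion. For each element: K⁺ is the bare [Ar] core; Na⁺ is the bare [Ne] core; O⁺ still has 5 valence electrons; P⁺ still has 4 valence electrons; N⁺ still has 4 valence electrons.
Usually core removal costs more than valence removal, but here the competition is close: a tightly held n=2 valence electron can cost more to remove than an n=3 core electron, so the actual values have to decide it.
Valence configurations: O⁺ [He]2s²2p³, P⁺ [Ne]3s²3p², N⁺ [He]2s²2p².
Tabulated IE_2 (kJ/mol): K 3052, Na 4562, O 3388, P 1907, N 2856.
So the second ionization energies run P < N < K < O < Na.

Na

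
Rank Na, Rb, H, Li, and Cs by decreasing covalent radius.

Across a period the added protons contract the valence shell; down a group each new principal shell makes the atom larger.
All are in group 1, so atomic radius increases down the group.
So from largest to smallest: Cs > Rb > Na > Li > H.

Cs > Rb > Na > Li > H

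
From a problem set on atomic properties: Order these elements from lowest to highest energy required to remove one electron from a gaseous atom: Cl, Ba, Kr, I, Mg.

Ba, Mg, I, Cl, Kr

Mg is in period 3, group 2; Cl is in period 3, group 17; Kr is in period 4, group 18; I is in period 5, group 17; Ba is in period 6, group 2.
Across a period the outer electron is held more tightly (higher IE₁); down a group it sits in a higher shell, more shielded, and comes off more easily.
These span different periods and groups, so the two trends combine.
Mg > Ba: they share group 2; the group trend gives Mg the larger value.
I > Mg: the two effects oppose for this pair; the across-period effect wins (1008 vs 738 kJ/mol).
Cl > I: Cl sits above I in group 17, so the down-group effect alone puts Cl higher.
Kr > Cl: period and group pull opposite ways; the across-period shift dominates (1351 vs 1251 kJ/mol).
Tabulated first ionization energy (kJ/mol): Mg 738, Cl 1251, Kr 1351, I 1008, Ba 503.
So from lowest to highest: Ba < Mg < I < Cl < Kr.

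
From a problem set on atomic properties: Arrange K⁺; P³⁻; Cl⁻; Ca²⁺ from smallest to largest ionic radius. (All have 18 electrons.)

Ca²⁺ < K⁺ < Cl⁻ < P³⁻

All of these have 18 electrons, so size is governed by nuclear charge alone: the more protons, the stronger the pull on the same electron cloud, and the smaller the ion.
Nuclear charges: Ca²⁺ (Z=20), K⁺ (Z=19), Cl⁻ (Z=17), P³⁻ (Z=15).
Smallest to largest: Ca²⁺ < K⁺ < Cl⁻ < P³⁻.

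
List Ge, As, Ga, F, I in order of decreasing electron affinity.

Electron affinity generally becomes more exothermic across a period toward the halogens and less exothermic down a group.
Here both period and group differ, so the two effects have to be weighed against each other.
As > Ga: both are in period 4; the period trend gives As the larger value.
Ge > As: this pair runs against the simple trend — see the exception note.
I > Ge: the two effects oppose for this pair; the across-period effect wins (295 vs 119 kJ/mol).
F > I: they share group 17; the group trend gives F the larger value.
Note the exception: Ge has a higher electron affinity than As, contrary to the simple trend — adding an electron to As's half-filled 4p³ is unfavourable, so Ge (4p²) has the more exothermic EA.
For reference (kJ/mol): F 328, Ga 29, Ge 119, As 78, I 295.
So from highest to lowest: F > I > Ge > As > Ga.

F > I > Ge > As > Ga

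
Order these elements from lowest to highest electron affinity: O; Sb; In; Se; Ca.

Ca < In < Sb < O < Se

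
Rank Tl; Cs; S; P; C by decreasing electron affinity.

Atoms with high Z_eff and room in the valence shell (especially the halogens) have the most exothermic electron affinities.
Neither a single period nor a single group — weigh both effects.
Cs > Tl: this pair runs against the simple trend — see the exception note.
P > Cs: both effects reinforce here, so P is clearly the higher of the two.
C > P: period and group pull opposite ways; the down-group shift dominates (122 vs 72 kJ/mol).
S > C: period and group pull opposite ways; the across-period shift dominates (200 vs 122 kJ/mol).
Note the exception: Cs has a higher electron affinity than Tl, contrary to the simple trend — Tl's ns²np¹ configuration gives only a small electron affinity — the sparsely filled np subshell binds an added electron weakly.
Tabulated electron affinity (kJ/mol): C 122, P 72, S 200, Cs 46, Tl 19.
So from highest to lowest: S > C > P > Cs > Tl.

S, C, P, Cs, Tl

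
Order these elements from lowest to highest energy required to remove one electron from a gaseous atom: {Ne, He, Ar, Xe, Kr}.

Xe < Kr < Ar < Ne < He

He is in period 1, group 18; Ne is in period 2, group 18; Ar is in period 3, group 18; Kr is in period 4, group 18; Xe is in period 5, group 18.
First ionization energy rises across a period (greater Z_eff holds electrons more tightly) and falls down a group (valence electrons are farther from the nucleus).
All are in group 18, so first ionization energy increases up the group.
So from lowest to highest: Xe < Kr < Ar < Ne < He.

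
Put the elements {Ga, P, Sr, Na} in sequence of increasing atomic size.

P < Ga < Na < Sr

Na is in period 3, group 1; P is in period 3, group 15; Ga is in period 4, group 13; Sr is in period 5, group 2.
Across a period the added protons contract the valence shell; down a group each new principal shell makes the atom larger.
These span different periods and groups, so the two trends combine.
Ga > P: relative to P, both the across-period and down-group shifts push Ga's atomic radius up.
Na > Ga: period and group pull opposite ways; the across-period shift dominates (155 vs 124 pm).
Sr > Na: period and group pull opposite ways; the down-group shift dominates (185 vs 155 pm).
Approximate values (pm): Na 155, P 111, Ga 124, Sr 185.
So from smallest to largest: P < Ga < Na < Sr.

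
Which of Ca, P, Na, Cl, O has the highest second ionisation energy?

Na

After 1 electron has been removed, what remains? Ca⁺ still has 1 valence electron; P⁺ still has 4 valence electrons; Na⁺ is the bare [Ne] core; Cl⁺ still has 6 valence electrons; O⁺ still has 5 valence electrons.
Breaking into a closed-shell core is much more expensive than removing a leftover valence electron — Na has the largest IE_2 here.
Valence configurations: Ca⁺ [Ar]4s¹, P⁺ [Ne]3s²3p², Cl⁺ [Ne]3s²3p⁴, O⁺ [He]2s²2p³.
The numbers (kJ/mol): Ca 1145, P 1907, Na 4562, Cl 2298, O 3388.
Overall IE_2 order: Ca < P < Cl < O < Na.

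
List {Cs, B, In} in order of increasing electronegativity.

Cs, In, B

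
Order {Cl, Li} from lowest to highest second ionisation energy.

Cl < Li

IE_2 is the cost of taking one more electron from the +1 cation: Cl⁺ still has 6 valence electrons; Li⁺ is the bare [He] core.
Core electrons are held far more tightly than valence electrons, so Li tops the IE_2 order.
Tabulated IE_2 (kJ/mol): Cl 2298, Li 7298.
Hence IE_2: Cl < Li.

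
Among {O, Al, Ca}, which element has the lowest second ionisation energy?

Ca

The second ionization energy removes an electron from the +1 ion. For each element: O⁺ still has 5 valence electrons; Al⁺ still has 2 valence electrons; Ca⁺ still has 1 valence electron.
All are still removing valence electrons, so compare the +1 ions as you would atoms: IE_2 generally rises across a period (higher Z_eff) and falls down a group (larger shell), subject to the usual subshell exceptions.
Valence configurations: O⁺ [He]2s²2p³, Al⁺ [Ne]3s², Ca⁺ [Ar]4s¹.
Tabulated IE_2 (kJ/mol): O 3388, Al 1817, Ca 1145.
Overall IE_2 order: Ca < Al < O.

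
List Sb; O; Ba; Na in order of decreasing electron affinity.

Adding an electron releases more energy for atoms nearer the top right (short of the noble gases).
Here both period and group differ, so the two effects have to be weighed against each other.
Na > Ba: period and group pull opposite ways; the down-group shift dominates (53 vs 14 kJ/mol).
Sb > Na: period and group pull opposite ways; the across-period shift dominates (103 vs 53 kJ/mol).
O > Sb: relative to Sb, both the across-period and down-group shifts push O's electron affinity up.
Approximate values (kJ/mol): O 141, Na 53, Sb 103, Ba 14.
So from highest to lowest: O > Sb > Na > Ba.

O > Sb > Na > Ba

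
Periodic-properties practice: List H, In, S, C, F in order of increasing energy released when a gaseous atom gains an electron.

In < H < C < S < F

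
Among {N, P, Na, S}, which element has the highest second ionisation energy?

Consider each +1 ion: N⁺ still has 4 valence electrons; P⁺ still has 4 valence electrons; Na⁺ is the bare [Ne] core; S⁺ still has 5 valence electrons.
Breaking into a closed-shell core is much more expensive than removing a leftover valence electron — Na has the largest IE_2 here.
Valence configurations: N⁺ [He]2s²2p², P⁺ [Ne]3s²3p², S⁺ [Ne]3s²3p³.
Approximate IE_2 values (kJ/mol): N 2856, P 1907, Na 4562, S 2252.
Hence IE_2: P < S < N < Na.

Na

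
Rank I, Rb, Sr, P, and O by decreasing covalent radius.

Rb, Sr, I, P, O

Atomic radius shrinks across a period as nuclear charge pulls the same shell inward, and grows down a group as new shells are added.
Here both period and group differ, so the two effects have to be weighed against each other.
P > O: relative to O, both the across-period and down-group shifts push P's atomic radius up.
I > P: period and group pull opposite ways; the down-group shift dominates (133 vs 111 pm).
Sr > I: both are in period 5; the period trend gives Sr the larger value.
Rb > Sr: both are in period 5; the period trend gives Rb the larger value.
Approximate values (pm): O 63, P 111, Rb 210, Sr 185, I 133.
So from largest to smallest: Rb > Sr > I > P > O.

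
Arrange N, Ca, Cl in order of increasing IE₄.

Cl, Ca, N

IE_4 is the cost of taking one more electron from the +3 cation: N³⁺ still has 2 valence electrons; Ca³⁺ is already 1 electron into the core; Cl³⁺ still has 4 valence electrons.
Usually core removal costs more than valence removal, but here the competition is close: a tightly held n=2 valence electron can cost more to remove than an n=3 core electron, so the actual values have to decide it.
Valence configurations: N³⁺ [He]2s², Cl³⁺ [Ne]3s²3p².
Approximate IE_4 values (kJ/mol): N 7475, Ca 6491, Cl 5159.
Putting it together, IE_4: Cl < Ca < N.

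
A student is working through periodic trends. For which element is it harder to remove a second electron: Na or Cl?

Na

IE_2 is the cost of taking one more electron from the +1 cation: Na⁺ is the bare [Ne] core; Cl⁺ still has 6 valence electrons.
Core electrons are held far more tightly than valence electrons, so Na tops the IE_2 order.
Tabulated IE_2 (kJ/mol): Na 4562, Cl 2298.
So the second ionization energies run Cl < Na.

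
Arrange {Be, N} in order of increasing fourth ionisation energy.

N, Be

The fourth ionization energy removes an electron from the +3 ion. For each element: Be³⁺ is already 1 electron into the core; N³⁺ still has 2 valence electrons.
Breaking into a closed-shell core is much more expensive than removing a leftover valence electron — Be has the largest IE_4 here.
Approximate IE_4 values (kJ/mol): Be 21007, N 7475.
So the fourth ionization energies run N < Be.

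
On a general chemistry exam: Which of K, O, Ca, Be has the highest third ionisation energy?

Be

The third ionization energy removes an electron from the +2 ion. For each element: K²⁺ is already 1 electron into the core; O²⁺ still has 4 valence electrons; Ca²⁺ is the bare [Ar] core; Be²⁺ is the bare [He] core.
Usually core removal costs more than valence removal, but here the competition is close: a tightly held n=2 valence electron can cost more to remove than an n=3 core electron, so the actual values have to decide it.
Tabulated IE_3 (kJ/mol): K 4420, O 5300, Ca 4912, Be 14849.
So the third ionization energies run K < Ca < O < Be.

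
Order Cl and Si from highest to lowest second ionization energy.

Consider each +1 ion: Cl⁺ still has 6 valence electrons; Si⁺ still has 3 valence electrons.
All are still removing valence electrons, so compare the +1 ions as you would atoms: IE_2 generally rises across a period (higher Z_eff) and falls down a group (larger shell), subject to the usual subshell exceptions.
Valence configurations: Cl⁺ [Ne]3s²3p⁴, Si⁺ [Ne]3s²3p¹.
The numbers (kJ/mol): Cl 2298, Si 1577.
So the second ionization energies run Si < Cl.

Cl > Si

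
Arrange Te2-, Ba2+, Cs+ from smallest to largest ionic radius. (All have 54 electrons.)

Ba2+, Cs+, Te2-

All of these have 54 electrons, so size is governed by nuclear charge alone: the more protons, the stronger the pull on the same electron cloud, and the smaller the ion.
Nuclear charges: Ba2+ (Z=56), Cs+ (Z=55), Te2- (Z=52).
Smallest to largest: Ba2+ < Cs+ < Te2-.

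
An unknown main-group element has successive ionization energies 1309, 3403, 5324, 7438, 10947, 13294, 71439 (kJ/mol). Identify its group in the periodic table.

Look for the largest jump between consecutive ionization energies: IE7/IE6 ≈ 5.4, far larger than any earlier ratio.
That jump marks the point where a core electron is being removed. So the atom has 6 valence electrons.
A main-group element with 6 valence electrons is in group 16.

Group 16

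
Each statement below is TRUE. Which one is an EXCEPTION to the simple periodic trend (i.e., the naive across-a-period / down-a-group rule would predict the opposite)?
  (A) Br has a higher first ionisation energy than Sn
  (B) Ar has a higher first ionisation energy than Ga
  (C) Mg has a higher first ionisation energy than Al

The general trend: first ionisation energy increases across a period and decreases down a group.
(A) Br (period 4, group 17) vs Sn (period 5, group 14): the stated order agrees with the simple trend.
(B) Ar (period 3, group 18) vs Ga (period 4, group 13): the stated order agrees with the simple trend.
(C) Mg (period 3, group 2) vs Al (period 3, group 13): the stated order contradicts the simple trend.
The exception is (C): Al's single 3p electron is easier to remove than one from Mg's filled 3s².

(C)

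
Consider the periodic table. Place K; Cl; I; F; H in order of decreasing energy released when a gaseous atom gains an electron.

H is in period 1, group 1; F is in period 2, group 17; Cl is in period 3, group 17; K is in period 4, group 1; I is in period 5, group 17.
Atoms with high Z_eff and room in the valence shell (especially the halogens) have the most exothermic electron affinities.
Here both period and group differ, so the two effects have to be weighed against each other.
H > K: they share group 1; the group trend gives H the larger value.
I > H: period and group pull opposite ways; the across-period shift dominates (295 vs 73 kJ/mol).
F > I: they share group 17; the group trend gives F the larger value.
Cl > F: this pair runs against the simple trend — see the exception note.
Note the exception: Cl has a higher electron affinity than F, contrary to the simple trend — F's small 2p subshell makes the incoming electron feel strong e⁻–e⁻ repulsion, so Cl actually releases more energy on gaining an electron.
Tabulated electron affinity (kJ/mol): H 73, F 328, Cl 349, K 48, I 295.
So from highest to lowest: Cl > F > I > H > K.

Cl > F > I > H > K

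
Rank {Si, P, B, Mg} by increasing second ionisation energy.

Mg, Si, P, B

IE_2 is the cost of taking one more electron from the +1 cation: Si⁺ still has 3 valence electrons; P⁺ still has 4 valence electrons; B⁺ still has 2 valence electrons; Mg⁺ still has 1 valence electron.
All are still removing valence electrons, so compare the +1 ions as you would atoms: IE_2 generally rises across a period (higher Z_eff) and falls down a group (larger shell), subject to the usual subshell exceptions.
Valence configurations: Si⁺ [Ne]3s²3p¹, P⁺ [Ne]3s²3p², B⁺ [He]2s², Mg⁺ [Ne]3s¹.
Approximate IE_2 values (kJ/mol): Si 1577, P 1907, B 2427, Mg 1451.
Putting it together, IE_2: Mg < Si < P < B.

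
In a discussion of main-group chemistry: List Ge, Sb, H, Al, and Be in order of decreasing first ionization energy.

H > Be > Sb > Ge > Al

H is in period 1, group 1; Be is in period 2, group 2; Al is in period 3, group 13; Ge is in period 4, group 14; Sb is in period 5, group 15.
Removing the outermost electron gets harder across a period and easier down a group.
A diagonal step moves right (one effect) and down (the opposite effect) at once.
Ge > Al: period and group pull opposite ways; the across-period shift dominates (762 vs 578 kJ/mol).
Sb > Ge: period and group pull opposite ways; the across-period shift dominates (831 vs 762 kJ/mol).
Be > Sb: period and group pull opposite ways; the down-group shift dominates (900 vs 831 kJ/mol).
H > Be: the two effects oppose for this pair; the down-group effect wins (1312 vs 900 kJ/mol).
Approximate values (kJ/mol): H 1312, Be 900, Al 578, Ge 762, Sb 831.
So from highest to lowest: H > Be > Sb > Ge > Al.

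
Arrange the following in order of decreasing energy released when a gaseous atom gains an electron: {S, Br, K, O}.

O is in period 2, group 16; S is in period 3, group 16; K is in period 4, group 1; Br is in period 4, group 17.
Electron affinity generally becomes more exothermic across a period toward the halogens and less exothermic down a group.
Here both period and group differ, so the two effects have to be weighed against each other.
O > K: relative to K, both the across-period and down-group shifts push O's electron affinity up.
S > O: this pair runs against the simple trend — see the exception note.
Br > S: the two effects oppose for this pair; the across-period effect wins (325 vs 200 kJ/mol).
Note the exception: S has a higher electron affinity than O, contrary to the simple trend — the compact 2p subshell of O repels the added electron more than S's larger 3p does.
Tabulated electron affinity (kJ/mol): O 141, S 200, K 48, Br 325.
So from highest to lowest: Br > S > O > K.

Br, S, O, K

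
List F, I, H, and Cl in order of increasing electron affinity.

H, I, F, Cl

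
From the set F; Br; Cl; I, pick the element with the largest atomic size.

I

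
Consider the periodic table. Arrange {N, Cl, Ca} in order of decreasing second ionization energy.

After 1 electron has been removed, what remains? N⁺ still has 4 valence electrons; Cl⁺ still has 6 valence electrons; Ca⁺ still has 1 valence electron.
All are still removing valence electrons, so compare the +1 ions as you would atoms: IE_2 generally rises across a period (higher Z_eff) and falls down a group (larger shell), subject to the usual subshell exceptions.
Valence configurations: N⁺ [He]2s²2p², Cl⁺ [Ne]3s²3p⁴, Ca⁺ [Ar]4s¹.
The numbers (kJ/mol): N 2856, Cl 2298, Ca 1145.
Hence IE_2: Ca < Cl < N.

N > Cl > Ca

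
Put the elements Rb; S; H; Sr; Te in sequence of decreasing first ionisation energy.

H, S, Te, Sr, Rb

Removing the outermost electron gets harder across a period and easier down a group.
Here both period and group differ, so the two effects have to be weighed against each other.
Sr > Rb: both are in period 5; the period trend gives Sr the larger value.
Te > Sr: both are in period 5; the period trend gives Te the larger value.
S > Te: S sits above Te in group 16, so the down-group effect alone puts S higher.
H > S: the two effects oppose for this pair; the down-group effect wins (1312 vs 1000 kJ/mol).
For reference (kJ/mol): H 1312, S 1000, Rb 403, Sr 550, Te 869.
So from highest to lowest: H > S > Te > Sr > Rb.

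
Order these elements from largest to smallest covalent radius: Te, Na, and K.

K, Na, Te

Across a period the added protons contract the valence shell; down a group each new principal shell makes the atom larger.
These span different periods and groups, so the two trends combine.
Na > Te: the two effects oppose for this pair; the across-period effect wins (155 vs 136 pm).
K > Na: they share group 1; the group trend gives K the larger value.
Approximate values (pm): Na 155, K 196, Te 136.
So from largest to smallest: K > Na > Te.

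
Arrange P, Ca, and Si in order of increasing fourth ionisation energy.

Si < P < Ca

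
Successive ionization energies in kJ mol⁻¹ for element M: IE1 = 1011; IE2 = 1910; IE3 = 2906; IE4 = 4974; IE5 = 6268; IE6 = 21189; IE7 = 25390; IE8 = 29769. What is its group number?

Look for the largest jump between consecutive ionization energies: IE6/IE5 ≈ 3.4, far larger than any earlier ratio.
That jump marks the point where a core electron is being removed. So the atom has 5 valence electrons.
A main-group element with 5 valence electrons is in group 15.

Group 15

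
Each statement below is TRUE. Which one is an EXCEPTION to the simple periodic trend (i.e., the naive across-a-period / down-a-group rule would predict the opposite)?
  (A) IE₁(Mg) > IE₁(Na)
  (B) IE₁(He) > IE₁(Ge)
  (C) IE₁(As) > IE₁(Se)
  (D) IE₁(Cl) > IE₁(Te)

The general trend: IE₁ increases across a period and decreases down a group.
(A) Mg (period 3, group 2) vs Na (period 3, group 1): the stated order agrees with the simple trend.
(B) He (period 1, group 18) vs Ge (period 4, group 14): the stated order agrees with the simple trend.
(C) As (period 4, group 15) vs Se (period 4, group 16): the stated order contradicts the simple trend.
(D) Cl (period 3, group 17) vs Te (period 5, group 16): the stated order agrees with the simple trend.
The exception is (C): Se (4p⁴) ionizes more easily than half-filled As (4p³).

(C)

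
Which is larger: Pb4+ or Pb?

Pb

Forming Pb4+ removes 4 electrons from Pb. Fewer electrons for the same nuclear charge means less shielding and a higher Z_eff on the remaining electrons.
A cation is smaller than its parent atom: Pb4+ < Pb.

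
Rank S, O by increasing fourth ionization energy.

S < O

The fourth ionization energy removes an electron from the +3 ion. For each element: S³⁺ still has 3 valence electrons; O³⁺ still has 3 valence electrons.
All are still removing valence electrons, so compare the +3 ions as you would atoms: IE_4 generally rises across a period (higher Z_eff) and falls down a group (larger shell), subject to the usual subshell exceptions.
Valence configurations: S³⁺ [Ne]3s²3p¹, O³⁺ [He]2s²2p¹.
Tabulated IE_4 (kJ/mol): S 4556, O 7469.
Putting it together, IE_4: S < O.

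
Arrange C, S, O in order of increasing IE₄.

Consider each +3 ion: C³⁺ still has 1 valence electron; S³⁺ still has 3 valence electrons; O³⁺ still has 3 valence electrons.
All are still removing valence electrons, so compare the +3 ions as you would atoms: IE_4 generally rises across a period (higher Z_eff) and falls down a group (larger shell), subject to the usual subshell exceptions.
Valence configurations: C³⁺ [He]2s¹, S³⁺ [Ne]3s²3p¹, O³⁺ [He]2s²2p¹.
The numbers (kJ/mol): C 6223, S 4556, O 7469.
Hence IE_4: S < C < O.

S < C < O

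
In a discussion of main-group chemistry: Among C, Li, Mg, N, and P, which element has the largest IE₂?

Li

Consider each +1 ion: C⁺ still has 3 valence electrons; Li⁺ is the bare [He] core; Mg⁺ still has 1 valence electron; N⁺ still has 4 valence electrons; P⁺ still has 4 valence electrons.
Pulling an electron out of a noble-gas core costs far more than removing a remaining valence electron, so Li sits at the high end of IE_2.
Valence configurations: C⁺ [He]2s²2p¹, Mg⁺ [Ne]3s¹, N⁺ [He]2s²2p², P⁺ [Ne]3s²3p².
Approximate IE_2 values (kJ/mol): C 2353, Li 7298, Mg 1451, N 2856, P 1907.
So the second ionization energies run Mg < P < C < N < Li.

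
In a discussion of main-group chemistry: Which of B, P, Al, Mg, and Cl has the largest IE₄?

B

After 3 electrons have been removed, what remains? B³⁺ is the bare [He] core; P³⁺ still has 2 valence electrons; Al³⁺ is the bare [Ne] core; Mg³⁺ is already 1 electron into the core; Cl³⁺ still has 4 valence electrons.
Breaking into a closed-shell core is much more expensive than removing a leftover valence electron — Mg, Al and B have the largest IE_4 here.
Valence configurations: P³⁺ [Ne]3s², Cl³⁺ [Ne]3s²3p².
Tabulated IE_4 (kJ/mol): B 25026, P 4964, Al 11577, Mg 10543, Cl 5159.
So the fourth ionization energies run P < Cl < Mg < Al < B.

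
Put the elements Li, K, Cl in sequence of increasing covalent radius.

Across a period the added protons contract the valence shell; down a group each new principal shell makes the atom larger.
These span different periods and groups, so the two trends combine.
Li > Cl: the two effects oppose for this pair; the across-period effect wins (133 vs 99 pm).
K > Li: they share group 1; the group trend gives K the larger value.
Approximate values (pm): Li 133, Cl 99, K 196.
So from smallest to largest: Cl < Li < K.

Cl < Li < K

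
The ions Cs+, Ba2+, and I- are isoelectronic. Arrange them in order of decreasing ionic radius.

I-, Cs+, Ba2+

All of these have 54 electrons, so size is governed by nuclear charge alone: the more protons, the stronger the pull on the same electron cloud, and the smaller the ion.
Nuclear charges: Ba2+ (Z=56), Cs+ (Z=55), I- (Z=53).
Largest to smallest: I- > Cs+ > Ba2+.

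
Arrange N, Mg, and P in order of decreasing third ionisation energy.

Consider each +2 ion: N²⁺ still has 3 valence electrons; Mg²⁺ is the bare [Ne] core; P²⁺ still has 3 valence electrons.
Breaking into a closed-shell core is much more expensive than removing a leftover valence electron — Mg has the largest IE_3 here.
Valence configurations: N²⁺ [He]2s²2p¹, P²⁺ [Ne]3s²3p¹.
The numbers (kJ/mol): N 4578, Mg 7733, P 2914.
Putting it together, IE_3: P < N < Mg.

Mg > N > P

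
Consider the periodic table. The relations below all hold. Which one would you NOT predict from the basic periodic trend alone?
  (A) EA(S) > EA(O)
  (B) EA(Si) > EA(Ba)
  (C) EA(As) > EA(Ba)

The general trend: electron affinity increases across a period and decreases down a group.
(A) S (period 3, group 16) vs O (period 2, group 16): the stated order contradicts the simple trend.
(B) Si (period 3, group 14) vs Ba (period 6, group 2): the stated order agrees with the simple trend.
(C) As (period 4, group 15) vs Ba (period 6, group 2): the stated order agrees with the simple trend.
The exception is (A): the compact 2p subshell of O repels the added electron more than S's larger 3p does.

(A)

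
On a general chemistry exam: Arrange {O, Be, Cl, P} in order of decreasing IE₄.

After 3 electrons have been removed, what remains? O³⁺ still has 3 valence electrons; Be³⁺ is already 1 electron into the core; Cl³⁺ still has 4 valence electrons; P³⁺ still has 2 valence electrons.
Core electrons are held far more tightly than valence electrons, so Be tops the IE_4 order.
Valence configurations: O³⁺ [He]2s²2p¹, Cl³⁺ [Ne]3s²3p², P³⁺ [Ne]3s².
Approximate IE_4 values (kJ/mol): O 7469, Be 21007, Cl 5159, P 4964.
Overall IE_4 order: P < Cl < O < Be.

Be, O, Cl, P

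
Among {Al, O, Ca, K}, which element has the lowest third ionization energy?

After 2 electrons have been removed, what remains? Al²⁺ still has 1 valence electron; O²⁺ still has 4 valence electrons; Ca²⁺ is the bare [Ar] core; K²⁺ is already 1 electron into the core.
Usually core removal costs more than valence removal, but here the competition is close: a tightly held n=2 valence electron can cost more to remove than an n=3 core electron, so the actual values have to decide it.
Valence configurations: Al²⁺ [Ne]3s¹, O²⁺ [He]2s²2p².
Tabulated IE_3 (kJ/mol): Al 2745, O 5300, Ca 4912, K 4420.
So the third ionization energies run Al < K < Ca < O.

Al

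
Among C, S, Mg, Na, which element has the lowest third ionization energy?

IE_3 is the cost of taking one more electron from the +2 cation: C²⁺ still has 2 valence electrons; S²⁺ still has 4 valence electrons; Mg²⁺ is the bare [Ne] core; Na²⁺ is already 1 electron into the core.
Breaking into a closed-shell core is much more expensive than removing a leftover valence electron — Na and Mg have the largest IE_3 here.
Valence configurations: C²⁺ [He]2s², S²⁺ [Ne]3s²3p².
Tabulated IE_3 (kJ/mol): C 4620, S 3357, Mg 7733, Na 6910.
So the third ionization energies run S < C < Na < Mg.

S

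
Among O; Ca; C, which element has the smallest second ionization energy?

IE_2 is the cost of taking one more electron from the +1 cation: O⁺ still has 5 valence electrons; Ca⁺ still has 1 valence electron; C⁺ still has 3 valence electrons.
All are still removing valence electrons, so compare the +1 ions as you would atoms: IE_2 generally rises across a period (higher Z_eff) and falls down a group (larger shell), subject to the usual subshell exceptions.
Valence configurations: O⁺ [He]2s²2p³, Ca⁺ [Ar]4s¹, C⁺ [He]2s²2p¹.
Approximate IE_2 values (kJ/mol): O 3388, Ca 1145, C 2353.
Hence IE_2: Ca < C < O.

Ca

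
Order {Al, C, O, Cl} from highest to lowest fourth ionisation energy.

Al > O > C > Cl

The fourth ionization energy removes an electron from the +3 ion. For each element: Al³⁺ is the bare [Ne] core; C³⁺ still has 1 valence electron; O³⁺ still has 3 valence electrons; Cl³⁺ still has 4 valence electrons.
Pulling an electron out of a noble-gas core costs far more than removing a remaining valence electron, so Al sits at the high end of IE_4.
Valence configurations: C³⁺ [He]2s¹, O³⁺ [He]2s²2p¹, Cl³⁺ [Ne]3s²3p².
Tabulated IE_4 (kJ/mol): Al 11577, C 6223, O 7469, Cl 5159.
Hence IE_4: Cl < C < O < Al.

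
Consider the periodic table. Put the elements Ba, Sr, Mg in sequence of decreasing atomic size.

Mg is in period 3, group 2; Sr is in period 5, group 2; Ba is in period 6, group 2.
Moving right in a period, electrons are added to the same shell under a stronger nuclear pull, so atoms get smaller; moving down, a new shell is opened and atoms get larger.
All are in group 2, so atomic radius increases down the group.
So from largest to smallest: Ba > Sr > Mg.

Ba > Sr > Mg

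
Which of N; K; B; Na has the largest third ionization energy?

Na

IE_3 is the cost of taking one more electron from the +2 cation: N²⁺ still has 3 valence electrons; K²⁺ is already 1 electron into the core; B²⁺ still has 1 valence electron; Na²⁺ is already 1 electron into the core.
Usually core removal costs more than valence removal, but here the competition is close: a tightly held n=2 valence electron can cost more to remove than an n=3 core electron, so the actual values have to decide it.
Valence configurations: N²⁺ [He]2s²2p¹, B²⁺ [He]2s¹.
Tabulated IE_3 (kJ/mol): N 4578, K 4420, B 3660, Na 6910.
Hence IE_3: B < K < N < Na.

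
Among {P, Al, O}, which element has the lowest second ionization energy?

After 1 electron has been removed, what remains? P⁺ still has 4 valence electrons; Al⁺ still has 2 valence electrons; O⁺ still has 5 valence electrons.
All are still removing valence electrons, so compare the +1 ions as you would atoms: IE_2 generally rises across a period (higher Z_eff) and falls down a group (larger shell), subject to the usual subshell exceptions.
Valence configurations: P⁺ [Ne]3s²3p², Al⁺ [Ne]3s², O⁺ [He]2s²2p³.
Approximate IE_2 values (kJ/mol): P 1907, Al 1817, O 3388.
Hence IE_2: Al < P < O.

Al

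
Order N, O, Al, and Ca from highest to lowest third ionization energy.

O > Ca > N > Al

IE_3 is the cost of taking one more electron from the +2 cation: N²⁺ still has 3 valence electrons; O²⁺ still has 4 valence electrons; Al²⁺ still has 1 valence electron; Ca²⁺ is the bare [Ar] core.
Usually core removal costs more than valence removal, but here the competition is close: a tightly held n=2 valence electron can cost more to remove than an n=3 core electron, so the actual values have to decide it.
Valence configurations: N²⁺ [He]2s²2p¹, O²⁺ [He]2s²2p², Al²⁺ [Ne]3s¹.
Approximate IE_3 values (kJ/mol): N 4578, O 5300, Al 2745, Ca 4912.
Overall IE_3 order: Al < N < Ca < O.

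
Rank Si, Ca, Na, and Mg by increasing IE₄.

The fourth ionization energy removes an electron from the +3 ion. For each element: Si³⁺ still has 1 valence electron; Ca³⁺ is already 1 electron into the core; Na³⁺ is already 2 electrons into the core; Mg³⁺ is already 1 electron into the core.
Pulling an electron out of a noble-gas core costs far more than removing a remaining valence electron, so Ca, Na and Mg sit at the high end of IE_4.
The numbers (kJ/mol): Si 4356, Ca 6491, Na 9543, Mg 10543.
Hence IE_4: Si < Ca < Na < Mg.

Si < Ca < Na < Mg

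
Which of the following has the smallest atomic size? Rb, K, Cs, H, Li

H is in period 1, group 1; Li is in period 2, group 1; K is in period 4, group 1; Rb is in period 5, group 1; Cs is in period 6, group 1.
Across a period the added protons contract the valence shell; down a group each new principal shell makes the atom larger.
All are in group 1, so atomic radius increases down the group.
The smallest atomic size among these belongs to H.

H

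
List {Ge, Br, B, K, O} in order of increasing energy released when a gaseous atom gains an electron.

B < K < Ge < O < Br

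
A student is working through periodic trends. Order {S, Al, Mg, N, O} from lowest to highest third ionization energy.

Al < S < N < O < Mg

The third ionization energy removes an electron from the +2 ion. For each element: S²⁺ still has 4 valence electrons; Al²⁺ still has 1 valence electron; Mg²⁺ is the bare [Ne] core; N²⁺ still has 3 valence electrons; O²⁺ still has 4 valence electrons.
Breaking into a closed-shell core is much more expensive than removing a leftover valence electron — Mg has the largest IE_3 here.
Valence configurations: S²⁺ [Ne]3s²3p², Al²⁺ [Ne]3s¹, N²⁺ [He]2s²2p¹, O²⁺ [He]2s²2p².
The numbers (kJ/mol): S 3357, Al 2745, Mg 7733, N 4578, O 5300.
Putting it together, IE_3: Al < S < N < O < Mg.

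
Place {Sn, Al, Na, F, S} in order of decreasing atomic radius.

F is in period 2, group 17; Na is in period 3, group 1; Al is in period 3, group 13; S is in period 3, group 16; Sn is in period 5, group 14.
Radius decreases left→right (rising Z_eff, same n) and increases top→bottom (higher n).
Here both period and group differ, so the two effects have to be weighed against each other.
S > F: relative to F, both the across-period and down-group shifts push S's atomic radius up.
Al > S: Al lies to the left of S in period 3, so the across-period effect alone puts Al larger.
Sn > Al: period and group pull opposite ways; the down-group shift dominates (140 vs 126 pm).
Na > Sn: period and group pull opposite ways; the across-period shift dominates (155 vs 140 pm).
Tabulated atomic radius (pm): F 64, Na 155, Al 126, S 103, Sn 140.
So from largest to smallest: Na > Sn > Al > S > F.

Na > Sn > Al > S > F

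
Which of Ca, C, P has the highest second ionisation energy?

After 1 electron has been removed, what remains? Ca⁺ still has 1 valence electron; C⁺ still has 3 valence electrons; P⁺ still has 4 valence electrons.
All are still removing valence electrons, so compare the +1 ions as you would atoms: IE_2 generally rises across a period (higher Z_eff) and falls down a group (larger shell), subject to the usual subshell exceptions.
Valence configurations: Ca⁺ [Ar]4s¹, C⁺ [He]2s²2p¹, P⁺ [Ne]3s²3p².
The numbers (kJ/mol): Ca 1145, C 2353, P 1907.
Overall IE_2 order: Ca < P < C.

C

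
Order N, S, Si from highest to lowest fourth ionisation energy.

After 3 electrons have been removed, what remains? N³⁺ still has 2 valence electrons; S³⁺ still has 3 valence electrons; Si³⁺ still has 1 valence electron.
All are still removing valence electrons, so compare the +3 ions as you would atoms: IE_4 generally rises across a period (higher Z_eff) and falls down a group (larger shell), subject to the usual subshell exceptions.
Valence configurations: N³⁺ [He]2s², S³⁺ [Ne]3s²3p¹, Si³⁺ [Ne]3s¹.
The numbers (kJ/mol): N 7475, S 4556, Si 4356.
Hence IE_4: Si < S < N.

N, S, Si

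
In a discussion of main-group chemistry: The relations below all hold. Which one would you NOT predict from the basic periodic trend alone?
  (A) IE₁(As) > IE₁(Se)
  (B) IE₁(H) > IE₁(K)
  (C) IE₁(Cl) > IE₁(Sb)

(A)

The general trend: first ionisation energy increases across a period and decreases down a group.
(A) As (period 4, group 15) vs Se (period 4, group 16): the stated order contradicts the simple trend.
(B) H (period 1, group 1) vs K (period 4, group 1): the stated order agrees with the simple trend.
(C) Cl (period 3, group 17) vs Sb (period 5, group 15): the stated order agrees with the simple trend.
The exception is (A): Se (4p⁴) ionizes more easily than half-filled As (4p³).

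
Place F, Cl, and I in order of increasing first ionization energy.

I < Cl < F

F is in period 2, group 17; Cl is in period 3, group 17; I is in period 5, group 17.
Across a period the outer electron is held more tightly (higher IE₁); down a group it sits in a higher shell, more shielded, and comes off more easily.
All are in group 17, so first ionization energy increases up the group.
So from lowest to highest: I < Cl < F.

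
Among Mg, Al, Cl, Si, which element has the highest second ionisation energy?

Cl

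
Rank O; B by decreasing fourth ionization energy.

B, O

IE_4 is the cost of taking one more electron from the +3 cation: O³⁺ still has 3 valence electrons; B³⁺ is the bare [He] core.
Breaking into a closed-shell core is much more expensive than removing a leftover valence electron — B has the largest IE_4 here.
The numbers (kJ/mol): O 7469, B 25026.
Overall IE_4 order: O < B.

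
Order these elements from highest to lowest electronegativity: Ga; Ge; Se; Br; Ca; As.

Br, Se, As, Ge, Ga, Ca

Ca is in period 4, group 2; Ga is in period 4, group 13; Ge is in period 4, group 14; As is in period 4, group 15; Se is in period 4, group 16; Br is in period 4, group 17.
Smaller atoms with higher effective nuclear charge are more electronegative.
All lie in period 4, so electronegativity increases left to right.
So from highest to lowest: Br > Se > As > Ge > Ga > Ca.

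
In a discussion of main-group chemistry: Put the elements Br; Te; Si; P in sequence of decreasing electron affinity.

Br > Te > Si > P

Electron affinity generally becomes more exothermic across a period toward the halogens and less exothermic down a group.
These span different periods and groups, so the two trends combine.
Si > P: this pair runs against the simple trend — see the exception note.
Te > Si: period and group pull opposite ways; the across-period shift dominates (190 vs 134 kJ/mol).
Br > Te: relative to Te, both the across-period and down-group shifts push Br's electron affinity up.
Note the exception: Si has a higher electron affinity than P, contrary to the simple trend — adding an electron to P's half-filled 3p³ is unfavourable, so Si (3p²) has the more exothermic EA.
Approximate values (kJ/mol): Si 134, P 72, Br 325, Te 190.
So from highest to lowest: Br > Te > Si > P.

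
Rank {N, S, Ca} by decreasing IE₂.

Consider each +1 ion: N⁺ still has 4 valence electrons; S⁺ still has 5 valence electrons; Ca⁺ still has 1 valence electron.
All are still removing valence electrons, so compare the +1 ions as you would atoms: IE_2 generally rises across a period (higher Z_eff) and falls down a group (larger shell), subject to the usual subshell exceptions.
Valence configurations: N⁺ [He]2s²2p², S⁺ [Ne]3s²3p³, Ca⁺ [Ar]4s¹.
The numbers (kJ/mol): N 2856, S 2252, Ca 1145.
So the second ionization energies run Ca < S < N.

N, S, Ca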